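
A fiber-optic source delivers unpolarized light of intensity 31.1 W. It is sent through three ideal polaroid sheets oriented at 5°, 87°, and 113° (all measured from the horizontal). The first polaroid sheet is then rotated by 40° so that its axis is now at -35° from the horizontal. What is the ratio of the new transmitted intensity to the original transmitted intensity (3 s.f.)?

Before rotation:
Unpolarized light through the first polarizer → I₁ = ½ I₀, now polarized at 5°.
I₂ = I₁ cos²(87° − 5°) = 0.5 I₀ · cos²(82°) = 0.009685 I₀.
I₃ = I₂ cos²(113° − 87°) = 0.009685 I₀ · cos²(26°) = 0.007823 I₀.
After rotation:
Unpolarized light through the first polarizer → I₁ = ½ I₀, now polarized at -35°.
Angle between axes 1 and 2: 58°. I₂ = 0.5 I₀ · cos²(58°) = 0.1404 I₀.
I₃ = I₂ cos²(113° − 87°) = 0.1404 I₀ · cos²(26°) = 0.1134 I₀.
Ratio = 0.1134 / 0.007823 = 14.5.

I_new/I_old ≈ 14.5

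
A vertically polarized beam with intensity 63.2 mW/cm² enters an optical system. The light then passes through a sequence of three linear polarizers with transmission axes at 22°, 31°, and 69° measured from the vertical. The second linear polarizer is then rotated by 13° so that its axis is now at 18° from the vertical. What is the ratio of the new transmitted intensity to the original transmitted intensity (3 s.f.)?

I_new/I_old ≈ 0.651

Before rotation:
I₁ = I₀ cos²(22° − 0°) = I₀ cos²(22°) = 0.8597 I₀.
I₂ = I₁ cos²(31° − 22°) = 0.8597 I₀ · cos²(9°) = 0.8386 I₀.
I₃ = I₂ cos²(69° − 31°) = 0.8386 I₀ · cos²(38°) = 0.5208 I₀.
After rotation:
I₁ = I₀ cos²(22° − 0°) = I₀ cos²(22°) = 0.8597 I₀.
I₂ = I₁ cos²(18° − 22°) = 0.8597 I₀ · cos²(4°) = 0.8555 I₀.
I₃ = I₂ cos²(69° − 18°) = 0.8555 I₀ · cos²(51°) = 0.3388 I₀.
Ratio = 0.3388 / 0.5208 = 0.6506.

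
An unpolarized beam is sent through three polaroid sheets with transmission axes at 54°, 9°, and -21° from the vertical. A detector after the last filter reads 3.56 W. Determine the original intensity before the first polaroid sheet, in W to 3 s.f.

Unpolarized light through the first polarizer → I₁ = ½ I₀, now polarized at 54°.
I₂ = I₁ cos²(9° − 54°) = 0.5 I₀ · cos²(45°) = 0.25 I₀.
I₃ = I₂ cos²(-21° − 9°) = 0.25 I₀ · cos²(30°) = 0.1875 I₀.
So 3.56 W = 0.1875 I₀, giving I₀ = 3.56/0.1875 = 18.99 W.

I₀ ≈ 19.0 W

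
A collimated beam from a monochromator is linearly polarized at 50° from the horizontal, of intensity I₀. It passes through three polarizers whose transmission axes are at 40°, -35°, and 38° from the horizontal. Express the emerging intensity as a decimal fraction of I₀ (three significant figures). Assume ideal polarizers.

I₁ = I₀ cos²(40° − 50°) = I₀ cos²(10°) = 0.9698 I₀.
I₂ = I₁ cos²(-35° − 40°) = 0.9698 I₀ · cos²(75°) = 0.06497 I₀.
I₃ = I₂ cos²(38° + 35°) = 0.06497 I₀ · cos²(73°) = 0.005553 I₀.
Transmitted fraction = 0.005553.

≈ 0.00555 I₀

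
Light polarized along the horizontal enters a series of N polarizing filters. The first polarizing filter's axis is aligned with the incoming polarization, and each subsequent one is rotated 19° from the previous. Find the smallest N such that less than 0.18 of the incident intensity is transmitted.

First polarizer is aligned with the polarization: full transmission.
Each further stage multiplies by cos²(19°) = 0.894.
After N polarizers: T = 0.894^(N−1). Require T < 0.18 ⇒ N−1 > ln(0.18)/ln(0.894) = 15.30, so N−1 ≥ 16 and N = 17.
Check: N=17 gives T = 0.1665 < 0.18; N=16 gives T = 0.1863.

N = 17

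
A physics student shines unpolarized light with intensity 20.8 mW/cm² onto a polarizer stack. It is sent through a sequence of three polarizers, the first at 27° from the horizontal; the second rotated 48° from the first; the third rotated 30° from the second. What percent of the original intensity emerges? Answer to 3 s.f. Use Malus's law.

Unpolarized light through the first polarizer → I₁ = 20.8 mW/cm²/2 = 10.4 mW/cm², polarized at 27°.
I₂ = I₁ · cos²(48°) = 10.4 · 0.4477 = 4.656 mW/cm².
I₃ = I₂ · cos²(30°) = 4.656 · 0.75 = 3.492 mW/cm².
That is 16.79% of the incident intensity.

≈ 16.8%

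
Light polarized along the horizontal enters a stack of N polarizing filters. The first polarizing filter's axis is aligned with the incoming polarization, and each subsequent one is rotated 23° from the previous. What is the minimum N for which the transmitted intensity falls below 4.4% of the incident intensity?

First polarizer is aligned with the polarization: full transmission.
Each further stage multiplies by cos²(23°) = 0.8473.
After N polarizers: T = 0.8473^(N−1). Require T < 0.044 ⇒ N−1 > ln(0.044)/ln(0.8473) = 18.85, so N−1 ≥ 19 and N = 20.
Check: N=20 gives T = 0.04295 < 0.044; N=19 gives T = 0.05069.

N = 20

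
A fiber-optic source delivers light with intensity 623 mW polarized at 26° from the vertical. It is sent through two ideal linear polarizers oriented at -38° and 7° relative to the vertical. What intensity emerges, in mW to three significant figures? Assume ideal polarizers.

I ≈ 59.9 mW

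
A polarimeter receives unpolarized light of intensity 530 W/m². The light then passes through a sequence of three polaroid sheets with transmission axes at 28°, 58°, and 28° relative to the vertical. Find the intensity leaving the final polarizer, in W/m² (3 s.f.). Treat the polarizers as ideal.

I ≈ 149 W/m²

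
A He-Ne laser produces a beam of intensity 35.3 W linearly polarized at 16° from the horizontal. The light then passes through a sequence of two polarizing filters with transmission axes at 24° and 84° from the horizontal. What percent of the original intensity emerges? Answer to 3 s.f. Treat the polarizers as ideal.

≈ 24.5%

I₁ = 35.3 W · cos²(8°) = 34.62 W.
I₂ = I₁ · cos²(60°) = 34.62 · 0.25 = 8.654 W.
That is 24.52% of the incident intensity.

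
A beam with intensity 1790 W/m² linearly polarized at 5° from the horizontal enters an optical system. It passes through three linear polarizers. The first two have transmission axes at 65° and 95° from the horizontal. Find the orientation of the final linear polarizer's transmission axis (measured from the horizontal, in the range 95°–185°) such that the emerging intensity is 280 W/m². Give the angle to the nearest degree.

I₁ = I₀ cos²(65° − 5°) = I₀ cos²(60°) = 0.25 I₀.
I₂ = I₁ cos²(95° − 65°) = 0.25 I₀ · cos²(30°) = 0.1875 I₀.
Target fraction: 280 / 1790 W/m² = 0.1564 of I₀.
Need I₃/I₀ = 0.1564, so cos²(θ − 95°) = 0.1564 / 0.1875 = 0.8343.
θ − 95° = arccos(√0.8343) = 24.0°, giving θ ≈ 95 + 24.0 = 119.0°.

θ ≈ 119°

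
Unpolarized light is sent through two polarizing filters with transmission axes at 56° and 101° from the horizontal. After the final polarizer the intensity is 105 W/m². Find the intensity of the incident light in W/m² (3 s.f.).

Unpolarized light through the first polarizer → I₁ = ½ I₀, now polarized at 56°.
I₂ = I₁ cos²(101° − 56°) = 0.5 I₀ · cos²(45°) = 0.25 I₀.
So 105 W/m² = 0.25 I₀, giving I₀ = 105/0.25 = 420 W/m².

I₀ ≈ 420 W/m²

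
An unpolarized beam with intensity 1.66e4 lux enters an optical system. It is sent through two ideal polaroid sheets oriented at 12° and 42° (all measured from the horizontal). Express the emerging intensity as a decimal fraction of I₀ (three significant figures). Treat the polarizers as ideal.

I/I₀ ≈ 0.375

Unpolarized light through the first polarizer → I₁ = 1.66e4 lux/2 = 8300 lux, polarized at 12°.
I₂ = I₁ · cos²(30°) = 8300 · 0.75 = 6225 lux.
Transmitted fraction = 0.375.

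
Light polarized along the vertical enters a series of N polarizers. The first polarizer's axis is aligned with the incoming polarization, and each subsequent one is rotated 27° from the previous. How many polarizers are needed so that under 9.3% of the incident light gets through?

First polarizer is aligned with the polarization: full transmission.
Each further stage multiplies by cos²(27°) = 0.7939.
After N polarizers: T = 0.7939^(N−1). Require T < 0.093 ⇒ N−1 > ln(0.093)/ln(0.7939) = 10.29, so N−1 ≥ 11 and N = 12.
Check: N=12 gives T = 0.07895 < 0.093; N=11 gives T = 0.09945.

N = 12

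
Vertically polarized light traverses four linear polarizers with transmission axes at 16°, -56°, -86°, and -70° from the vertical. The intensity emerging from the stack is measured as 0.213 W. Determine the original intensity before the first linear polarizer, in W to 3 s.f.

I₀ ≈ 3.48 W

I₁ = I₀ cos²(16° − 0°) = I₀ cos²(16°) = 0.924 I₀.
I₂ = I₁ cos²(-56° − 16°) = 0.924 I₀ · cos²(72°) = 0.08824 I₀.
I₃ = I₂ cos²(-86° + 56°) = 0.08824 I₀ · cos²(30°) = 0.06618 I₀.
I₄ = I₃ cos²(-70° + 86°) = 0.06618 I₀ · cos²(16°) = 0.06115 I₀.
So 0.213 W = 0.06115 I₀, giving I₀ = 0.213/0.06115 = 3.483 W.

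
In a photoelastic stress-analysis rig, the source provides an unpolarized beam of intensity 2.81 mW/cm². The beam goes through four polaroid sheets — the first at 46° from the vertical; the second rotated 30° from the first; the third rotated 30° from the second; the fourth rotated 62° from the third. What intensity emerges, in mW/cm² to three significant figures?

Unpolarized light through the first polarizer → I₁ = 2.81 mW/cm²/2 = 1.405 mW/cm², polarized at 46°.
I₂ = I₁ · cos²(30°) = 1.405 · 0.75 = 1.054 mW/cm².
I₃ = I₂ · cos²(30°) = 1.054 · 0.75 = 0.7903 mW/cm².
I₄ = I₃ · cos²(62°) = 0.7903 · 0.2204 = 0.1742 mW/cm².

I ≈ 0.174 mW/cm²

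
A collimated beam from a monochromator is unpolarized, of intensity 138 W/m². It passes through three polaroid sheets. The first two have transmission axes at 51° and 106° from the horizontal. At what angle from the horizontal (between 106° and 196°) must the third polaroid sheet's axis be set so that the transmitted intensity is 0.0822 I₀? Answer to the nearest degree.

θ ≈ 151°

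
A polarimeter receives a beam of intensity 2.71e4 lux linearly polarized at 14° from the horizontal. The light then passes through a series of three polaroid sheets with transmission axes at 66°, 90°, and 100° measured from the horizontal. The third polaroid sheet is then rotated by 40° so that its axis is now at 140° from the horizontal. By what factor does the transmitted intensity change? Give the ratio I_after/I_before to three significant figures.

Before rotation:
I₁ = I₀ cos²(66° − 14°) = I₀ cos²(52°) = 0.379 I₀.
I₂ = I₁ cos²(90° − 66°) = 0.379 I₀ · cos²(24°) = 0.3163 I₀.
I₃ = I₂ cos²(100° − 90°) = 0.3163 I₀ · cos²(10°) = 0.3068 I₀.
After rotation:
I₁ = I₀ cos²(66° − 14°) = I₀ cos²(52°) = 0.379 I₀.
I₂ = I₁ cos²(90° − 66°) = 0.379 I₀ · cos²(24°) = 0.3163 I₀.
I₃ = I₂ cos²(140° − 90°) = 0.3163 I₀ · cos²(50°) = 0.1307 I₀.
Ratio = 0.1307 / 0.3068 = 0.426.

I_new/I_old ≈ 0.426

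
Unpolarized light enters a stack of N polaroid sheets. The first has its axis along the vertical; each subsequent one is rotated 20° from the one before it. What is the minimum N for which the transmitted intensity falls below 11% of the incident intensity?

N = 14

First polarizer halves the unpolarized light: factor 1/2.
Each further stage multiplies by cos²(20°) = 0.883.
After N polarizers: T = 0.5·0.883^(N−1). Require T < 0.11 ⇒ N−1 > ln(0.11/0.5)/ln(0.883) = 12.17, so N−1 ≥ 13 and N = 14.
Check: N=14 gives T = 0.09922 < 0.11; N=13 gives T = 0.1124.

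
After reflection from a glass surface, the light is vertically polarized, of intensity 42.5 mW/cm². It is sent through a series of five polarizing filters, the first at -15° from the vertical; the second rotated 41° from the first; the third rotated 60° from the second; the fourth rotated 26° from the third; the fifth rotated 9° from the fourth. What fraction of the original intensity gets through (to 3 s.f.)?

I/I₀ ≈ 0.105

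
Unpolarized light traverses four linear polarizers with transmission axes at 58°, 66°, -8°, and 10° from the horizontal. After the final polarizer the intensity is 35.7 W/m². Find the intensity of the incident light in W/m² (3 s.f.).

I₀ ≈ 1060 W/m²

Unpolarized light through the first polarizer → I₁ = ½ I₀, now polarized at 58°.
I₂ = I₁ cos²(66° − 58°) = 0.5 I₀ · cos²(8°) = 0.4903 I₀.
I₃ = I₂ cos²(-8° − 66°) = 0.4903 I₀ · cos²(74°) = 0.03725 I₀.
I₄ = I₃ cos²(10° + 8°) = 0.03725 I₀ · cos²(18°) = 0.03369 I₀.
So 35.7 W/m² = 0.03369 I₀, giving I₀ = 35.7/0.03369 = 1060 W/m².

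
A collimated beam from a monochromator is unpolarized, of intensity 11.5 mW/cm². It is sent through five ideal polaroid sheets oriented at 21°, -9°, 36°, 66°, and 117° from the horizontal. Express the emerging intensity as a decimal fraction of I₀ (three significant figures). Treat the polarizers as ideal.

I/I₀ ≈ 0.0557

Unpolarized light through the first polarizer → I₁ = 11.5 mW/cm²/2 = 5.75 mW/cm², polarized at 21°.
I₂ = I₁ · cos²(30°) = 5.75 · 0.75 = 4.313 mW/cm².
I₃ = I₂ · cos²(45°) = 4.313 · 0.5 = 2.156 mW/cm².
I₄ = I₃ · cos²(30°) = 2.156 · 0.75 = 1.617 mW/cm².
I₅ = I₄ · cos²(51°) = 1.617 · 0.396 = 0.6405 mW/cm².
Transmitted fraction = 0.05569.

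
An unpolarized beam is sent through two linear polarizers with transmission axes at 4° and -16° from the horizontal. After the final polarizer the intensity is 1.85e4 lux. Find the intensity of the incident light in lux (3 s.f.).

Unpolarized light through the first polarizer → I₁ = ½ I₀, now polarized at 4°.
I₂ = I₁ cos²(-16° − 4°) = 0.5 I₀ · cos²(20°) = 0.4415 I₀.
So 1.85e4 lux = 0.4415 I₀, giving I₀ = 1.85e4/0.4415 = 4.19e+04 lux.

I₀ ≈ 4.19e4 lux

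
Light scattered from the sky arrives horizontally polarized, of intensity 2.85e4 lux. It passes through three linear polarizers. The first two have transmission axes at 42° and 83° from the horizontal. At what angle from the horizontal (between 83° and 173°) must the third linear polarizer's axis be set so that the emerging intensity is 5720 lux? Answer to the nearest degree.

I₁ = I₀ cos²(42° − 0°) = I₀ cos²(42°) = 0.5523 I₀.
I₂ = I₁ cos²(83° − 42°) = 0.5523 I₀ · cos²(41°) = 0.3146 I₀.
Target fraction: 5720 / 2.85e4 lux = 0.2007 of I₀.
Need I₃/I₀ = 0.2007, so cos²(θ − 83°) = 0.2007 / 0.3146 = 0.638.
θ − 83° = arccos(√0.638) = 37.0°, giving θ ≈ 83 + 37.0 = 120.0°.

θ ≈ 120°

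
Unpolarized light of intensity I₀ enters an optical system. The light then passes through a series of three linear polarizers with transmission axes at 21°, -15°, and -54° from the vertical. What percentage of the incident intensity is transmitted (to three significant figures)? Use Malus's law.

Unpolarized light through the first polarizer → I₁ = ½ I₀, now polarized at 21°.
I₂ = I₁ cos²(-15° − 21°) = 0.5 I₀ · cos²(36°) = 0.3273 I₀.
I₃ = I₂ cos²(-54° + 15°) = 0.3273 I₀ · cos²(39°) = 0.1976 I₀.
That is 19.76% of the incident intensity.

≈ 19.8%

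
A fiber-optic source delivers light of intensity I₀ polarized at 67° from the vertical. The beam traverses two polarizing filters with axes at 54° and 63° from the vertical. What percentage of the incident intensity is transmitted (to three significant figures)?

By Malus's law, I₁ = I₀ cos²(54° − 67°) = I₀ cos²(13°) = 0.9494 I₀.
I₂ = I₁ cos²(63° − 54°) = 0.9494 I₀ · cos²(9°) = 0.9262 I₀.
That is 92.62% of the incident intensity.

≈ 92.6%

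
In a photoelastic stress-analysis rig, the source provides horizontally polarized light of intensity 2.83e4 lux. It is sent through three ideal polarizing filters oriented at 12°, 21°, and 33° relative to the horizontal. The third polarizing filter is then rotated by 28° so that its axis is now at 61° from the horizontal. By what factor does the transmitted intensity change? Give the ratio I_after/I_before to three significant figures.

I_new/I_old ≈ 0.613

Before rotation:
By Malus's law, I₁ = I₀ cos²(12° − 0°) = I₀ cos²(12°) = 0.9568 I₀.
I₂ = I₁ cos²(21° − 12°) = 0.9568 I₀ · cos²(9°) = 0.9334 I₀.
I₃ = I₂ cos²(33° − 21°) = 0.9334 I₀ · cos²(12°) = 0.893 I₀.
After rotation:
I₁ = I₀ cos²(12° − 0°) = I₀ cos²(12°) = 0.9568 I₀.
I₂ = I₁ cos²(21° − 12°) = 0.9568 I₀ · cos²(9°) = 0.9334 I₀.
I₃ = I₂ cos²(61° − 21°) = 0.9334 I₀ · cos²(40°) = 0.5477 I₀.
Ratio = 0.5477 / 0.893 = 0.6133.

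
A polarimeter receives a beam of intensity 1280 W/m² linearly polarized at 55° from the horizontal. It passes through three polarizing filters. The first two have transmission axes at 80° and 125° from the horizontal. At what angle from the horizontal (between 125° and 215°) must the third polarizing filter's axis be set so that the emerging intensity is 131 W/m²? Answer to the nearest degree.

θ ≈ 185°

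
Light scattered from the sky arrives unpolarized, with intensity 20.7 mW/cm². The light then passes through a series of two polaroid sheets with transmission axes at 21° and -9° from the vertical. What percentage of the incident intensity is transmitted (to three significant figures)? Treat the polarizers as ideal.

≈ 37.5%

Unpolarized light through the first polarizer → I₁ = 20.7 mW/cm²/2 = 10.35 mW/cm², polarized at 21°.
I₂ = I₁ · cos²(30°) = 10.35 · 0.75 = 7.763 mW/cm².
That is 37.5% of the incident intensity.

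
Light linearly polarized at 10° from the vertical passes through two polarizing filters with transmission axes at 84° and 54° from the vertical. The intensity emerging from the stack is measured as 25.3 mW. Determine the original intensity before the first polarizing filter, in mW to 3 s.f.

I₀ ≈ 444 mW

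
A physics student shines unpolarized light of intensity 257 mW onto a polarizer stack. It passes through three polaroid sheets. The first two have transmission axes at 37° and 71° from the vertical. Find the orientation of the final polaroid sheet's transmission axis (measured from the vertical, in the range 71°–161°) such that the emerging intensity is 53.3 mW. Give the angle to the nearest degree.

θ ≈ 110°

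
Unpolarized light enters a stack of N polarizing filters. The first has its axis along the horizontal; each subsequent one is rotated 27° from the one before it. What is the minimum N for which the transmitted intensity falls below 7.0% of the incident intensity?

First polarizer halves the unpolarized light: factor 1/2.
Each further stage multiplies by cos²(27°) = 0.7939.
After N polarizers: T = 0.5·0.7939^(N−1). Require T < 0.070 ⇒ N−1 > ln(0.070/0.5)/ln(0.7939) = 8.52, so N−1 ≥ 9 and N = 10.
Check: N=10 gives T = 0.06264 < 0.070; N=9 gives T = 0.0789.

N = 10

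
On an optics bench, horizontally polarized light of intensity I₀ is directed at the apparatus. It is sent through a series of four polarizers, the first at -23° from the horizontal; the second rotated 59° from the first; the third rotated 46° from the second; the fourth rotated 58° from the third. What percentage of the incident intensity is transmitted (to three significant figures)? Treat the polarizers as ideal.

≈ 3.05%

I₁ = I₀ cos²(-23° − 0°) = I₀ cos²(23°) = 0.8473 I₀.
I₂ = I₁ cos²(59°) = 0.8473 · 0.2653 I₀ = 0.2248 I₀.
I₃ = I₂ cos²(46°) = 0.2248 · 0.4826 I₀ = 0.1085 I₀.
I₄ = I₃ cos²(58°) = 0.1085 · 0.2808 I₀ = 0.03046 I₀.
That is 3.046% of the incident intensity.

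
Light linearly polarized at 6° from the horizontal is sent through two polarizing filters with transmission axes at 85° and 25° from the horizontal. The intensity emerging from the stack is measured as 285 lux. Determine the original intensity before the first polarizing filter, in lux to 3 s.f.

I₀ ≈ 3.13e4 lux

I₁ = I₀ cos²(85° − 6°) = I₀ cos²(79°) = 0.03641 I₀.
I₂ = I₁ cos²(25° − 85°) = 0.03641 I₀ · cos²(60°) = 0.009102 I₀.
So 285 lux = 0.009102 I₀, giving I₀ = 285/0.009102 = 3.131e+04 lux.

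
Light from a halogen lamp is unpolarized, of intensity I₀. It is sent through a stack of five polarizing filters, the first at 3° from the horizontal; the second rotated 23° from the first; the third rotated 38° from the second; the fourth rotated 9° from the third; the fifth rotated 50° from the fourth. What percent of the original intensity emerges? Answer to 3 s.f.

≈ 10.6%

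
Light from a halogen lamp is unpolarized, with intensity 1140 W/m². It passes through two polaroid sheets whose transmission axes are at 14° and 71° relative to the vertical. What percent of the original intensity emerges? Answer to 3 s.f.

Unpolarized light through the first polarizer → I₁ = 1140 W/m²/2 = 570 W/m², polarized at 14°.
I₂ = I₁ · cos²(57°) = 570 · 0.2966 = 169.1 W/m².
That is 14.83% of the incident intensity.

≈ 14.8%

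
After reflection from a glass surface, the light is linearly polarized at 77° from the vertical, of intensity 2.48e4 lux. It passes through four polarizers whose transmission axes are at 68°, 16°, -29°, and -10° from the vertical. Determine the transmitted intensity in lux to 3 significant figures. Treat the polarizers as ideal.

I ≈ 4100 lux

I₁ = 2.48e4 lux · cos²(9°) = 2.419e+04 lux.
I₂ = I₁ · cos²(52°) = 2.419e+04 · 0.379 = 9170 lux.
I₃ = I₂ · cos²(45°) = 9170 · 0.5 = 4585 lux.
I₄ = I₃ · cos²(19°) = 4585 · 0.894 = 4099 lux.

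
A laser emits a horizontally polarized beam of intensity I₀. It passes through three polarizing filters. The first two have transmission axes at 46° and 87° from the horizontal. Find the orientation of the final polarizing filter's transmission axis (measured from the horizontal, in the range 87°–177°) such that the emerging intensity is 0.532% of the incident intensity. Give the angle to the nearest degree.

θ ≈ 169°

By Malus's law, I₁ = I₀ cos²(46° − 0°) = I₀ cos²(46°) = 0.4826 I₀.
I₂ = I₁ cos²(87° − 46°) = 0.4826 I₀ · cos²(41°) = 0.2749 I₀.
Need I₃/I₀ = 0.00532, so cos²(θ − 87°) = 0.00532 / 0.2749 = 0.01936.
θ − 87° = arccos(√0.01936) = 82.0°, giving θ ≈ 87 + 82.0 = 169.0°.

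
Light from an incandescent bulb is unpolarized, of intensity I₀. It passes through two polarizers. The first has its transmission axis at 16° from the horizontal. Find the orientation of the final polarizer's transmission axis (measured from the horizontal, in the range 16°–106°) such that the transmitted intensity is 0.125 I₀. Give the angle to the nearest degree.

Unpolarized light through the first polarizer → I₁ = ½ I₀, now polarized at 16°.
Need I₂/I₀ = 0.125, so cos²(θ − 16°) = 0.125 / 0.5 = 0.25.
θ − 16° = arccos(√0.25) = 60.0°, giving θ ≈ 16 + 60.0 = 76.0°.

θ ≈ 76°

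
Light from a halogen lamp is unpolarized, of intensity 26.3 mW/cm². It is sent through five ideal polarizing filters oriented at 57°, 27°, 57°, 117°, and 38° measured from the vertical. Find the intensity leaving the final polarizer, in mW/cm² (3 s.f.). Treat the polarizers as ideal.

I ≈ 0.0673 mW/cm²

Unpolarized light through the first polarizer → I₁ = 26.3 mW/cm²/2 = 13.15 mW/cm², polarized at 57°.
I₂ = I₁ · cos²(30°) = 13.15 · 0.75 = 9.863 mW/cm².
I₃ = I₂ · cos²(30°) = 9.863 · 0.75 = 7.397 mW/cm².
I₄ = I₃ · cos²(60°) = 7.397 · 0.25 = 1.849 mW/cm².
I₅ = I₄ · cos²(79°) = 1.849 · 0.03641 = 0.06733 mW/cm².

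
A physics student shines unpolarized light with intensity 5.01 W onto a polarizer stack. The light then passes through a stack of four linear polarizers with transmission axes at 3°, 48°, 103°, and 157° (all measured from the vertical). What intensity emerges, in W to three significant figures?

Unpolarized light through the first polarizer → I₁ = 5.01 W/2 = 2.505 W, polarized at 3°.
I₂ = I₁ · cos²(45°) = 2.505 · 0.5 = 1.253 W.
I₃ = I₂ · cos²(55°) = 1.253 · 0.329 = 0.4121 W.
I₄ = I₃ · cos²(54°) = 0.4121 · 0.3455 = 0.1424 W.

I ≈ 0.142 W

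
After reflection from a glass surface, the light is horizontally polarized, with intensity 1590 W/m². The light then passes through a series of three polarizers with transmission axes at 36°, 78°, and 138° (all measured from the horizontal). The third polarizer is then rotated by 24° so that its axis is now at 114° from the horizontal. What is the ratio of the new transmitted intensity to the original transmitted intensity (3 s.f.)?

I_new/I_old ≈ 2.62

Before rotation:
I₁ = I₀ cos²(36° − 0°) = I₀ cos²(36°) = 0.6545 I₀.
I₂ = I₁ cos²(78° − 36°) = 0.6545 I₀ · cos²(42°) = 0.3615 I₀.
I₃ = I₂ cos²(138° − 78°) = 0.3615 I₀ · cos²(60°) = 0.09037 I₀.
After rotation:
I₁ = I₀ cos²(36° − 0°) = I₀ cos²(36°) = 0.6545 I₀.
I₂ = I₁ cos²(78° − 36°) = 0.6545 I₀ · cos²(42°) = 0.3615 I₀.
I₃ = I₂ cos²(114° − 78°) = 0.3615 I₀ · cos²(36°) = 0.2366 I₀.
Ratio = 0.2366 / 0.09037 = 2.618.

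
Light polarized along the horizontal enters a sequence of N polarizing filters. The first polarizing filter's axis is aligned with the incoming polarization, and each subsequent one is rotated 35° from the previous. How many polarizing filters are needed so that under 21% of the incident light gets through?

N = 5

First polarizer is aligned with the polarization: full transmission.
Each further stage multiplies by cos²(35°) = 0.671.
After N polarizers: T = 0.671^(N−1). Require T < 0.21 ⇒ N−1 > ln(0.21)/ln(0.671) = 3.91, so N−1 ≥ 4 and N = 5.
Check: N=5 gives T = 0.2027 < 0.21; N=4 gives T = 0.3021.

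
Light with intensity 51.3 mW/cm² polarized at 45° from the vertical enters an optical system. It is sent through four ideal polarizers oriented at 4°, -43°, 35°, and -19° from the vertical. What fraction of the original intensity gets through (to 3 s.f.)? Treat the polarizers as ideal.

I/I₀ ≈ 0.00396

By Malus's law, I₁ = 51.3 mW/cm² · cos²(41°) = 29.22 mW/cm².
I₂ = I₁ · cos²(47°) = 29.22 · 0.4651 = 13.59 mW/cm².
I₃ = I₂ · cos²(78°) = 13.59 · 0.04323 = 0.5875 mW/cm².
I₄ = I₃ · cos²(54°) = 0.5875 · 0.3455 = 0.203 mW/cm².
Transmitted fraction = 0.003957.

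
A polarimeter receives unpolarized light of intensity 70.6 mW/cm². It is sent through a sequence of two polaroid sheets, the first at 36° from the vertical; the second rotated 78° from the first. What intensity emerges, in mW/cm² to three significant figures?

I ≈ 1.53 mW/cm²

Unpolarized light through the first polarizer → I₁ = 70.6 mW/cm²/2 = 35.3 mW/cm², polarized at 36°.
I₂ = I₁ · cos²(78°) = 35.3 · 0.04323 = 1.526 mW/cm².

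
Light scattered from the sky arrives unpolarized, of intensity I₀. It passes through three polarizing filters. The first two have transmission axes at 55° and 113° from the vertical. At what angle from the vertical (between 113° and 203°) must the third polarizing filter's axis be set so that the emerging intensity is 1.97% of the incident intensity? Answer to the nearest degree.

Unpolarized light through the first polarizer → I₁ = ½ I₀, now polarized at 55°.
I₂ = I₁ cos²(113° − 55°) = 0.5 I₀ · cos²(58°) = 0.1404 I₀.
Need I₃/I₀ = 0.0197, so cos²(θ − 113°) = 0.0197 / 0.1404 = 0.1403.
θ − 113° = arccos(√0.1403) = 68.0°, giving θ ≈ 113 + 68.0 = 181.0°.

θ ≈ 181°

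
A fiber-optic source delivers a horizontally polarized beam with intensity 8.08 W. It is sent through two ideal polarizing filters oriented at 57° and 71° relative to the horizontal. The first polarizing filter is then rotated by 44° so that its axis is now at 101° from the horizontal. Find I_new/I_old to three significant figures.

Before rotation:
I₁ = I₀ cos²(57° − 0°) = I₀ cos²(57°) = 0.2966 I₀.
I₂ = I₁ cos²(71° − 57°) = 0.2966 I₀ · cos²(14°) = 0.2793 I₀.
After rotation:
I₁ = I₀ cos²(101° − 0°) = I₀ cos²(79°) = 0.03641 I₀.
I₂ = I₁ cos²(71° − 101°) = 0.03641 I₀ · cos²(30°) = 0.02731 I₀.
Ratio = 0.02731 / 0.2793 = 0.09778.

I_new/I_old ≈ 0.0978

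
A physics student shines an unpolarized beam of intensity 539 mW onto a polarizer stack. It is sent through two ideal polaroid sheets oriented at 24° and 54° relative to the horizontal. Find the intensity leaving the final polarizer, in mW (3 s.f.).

I ≈ 202 mW

Unpolarized light through the first polarizer → I₁ = 539 mW/2 = 269.5 mW, polarized at 24°.
I₂ = I₁ · cos²(30°) = 269.5 · 0.75 = 202.1 mW.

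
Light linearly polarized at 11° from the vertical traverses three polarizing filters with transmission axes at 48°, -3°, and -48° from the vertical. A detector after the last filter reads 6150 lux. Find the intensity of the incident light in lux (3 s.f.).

By Malus's law, I₁ = I₀ cos²(48° − 11°) = I₀ cos²(37°) = 0.6378 I₀.
I₂ = I₁ cos²(-3° − 48°) = 0.6378 I₀ · cos²(51°) = 0.2526 I₀.
I₃ = I₂ cos²(-48° + 3°) = 0.2526 I₀ · cos²(45°) = 0.1263 I₀.
So 6150 lux = 0.1263 I₀, giving I₀ = 6150/0.1263 = 4.869e+04 lux.

I₀ ≈ 4.87e4 lux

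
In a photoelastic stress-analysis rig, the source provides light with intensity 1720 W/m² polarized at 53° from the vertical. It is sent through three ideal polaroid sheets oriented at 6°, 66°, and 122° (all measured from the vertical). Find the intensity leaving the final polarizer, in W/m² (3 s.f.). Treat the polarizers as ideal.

I ≈ 62.5 W/m²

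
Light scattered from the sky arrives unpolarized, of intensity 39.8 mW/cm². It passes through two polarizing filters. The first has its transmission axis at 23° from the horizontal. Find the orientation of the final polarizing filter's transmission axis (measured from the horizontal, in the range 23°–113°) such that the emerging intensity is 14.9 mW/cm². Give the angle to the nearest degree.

θ ≈ 53°

Unpolarized light through the first polarizer → I₁ = ½ I₀, now polarized at 23°.
Target fraction: 14.9 / 39.8 mW/cm² = 0.3744 of I₀.
Need I₂/I₀ = 0.3744, so cos²(θ − 23°) = 0.3744 / 0.5 = 0.7487.
θ − 23° = arccos(√0.7487) = 30.1°, giving θ ≈ 23 + 30.1 = 53.1°.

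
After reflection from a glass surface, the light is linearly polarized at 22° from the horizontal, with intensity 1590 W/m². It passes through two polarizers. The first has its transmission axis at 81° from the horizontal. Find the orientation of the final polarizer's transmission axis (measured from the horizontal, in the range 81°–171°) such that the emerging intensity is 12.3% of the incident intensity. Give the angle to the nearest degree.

I₁ = I₀ cos²(81° − 22°) = I₀ cos²(59°) = 0.2653 I₀.
Need I₂/I₀ = 0.123, so cos²(θ − 81°) = 0.123 / 0.2653 = 0.4637.
θ − 81° = arccos(√0.4637) = 47.1°, giving θ ≈ 81 + 47.1 = 128.1°.

θ ≈ 128°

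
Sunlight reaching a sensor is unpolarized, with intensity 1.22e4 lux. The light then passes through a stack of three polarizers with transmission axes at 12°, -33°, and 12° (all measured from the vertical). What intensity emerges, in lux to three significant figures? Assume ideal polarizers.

I ≈ 1530 lux

Unpolarized light through the first polarizer → I₁ = 1.22e4 lux/2 = 6100 lux, polarized at 12°.
I₂ = I₁ · cos²(45°) = 6100 · 0.5 = 3050 lux.
I₃ = I₂ · cos²(45°) = 3050 · 0.5 = 1525 lux.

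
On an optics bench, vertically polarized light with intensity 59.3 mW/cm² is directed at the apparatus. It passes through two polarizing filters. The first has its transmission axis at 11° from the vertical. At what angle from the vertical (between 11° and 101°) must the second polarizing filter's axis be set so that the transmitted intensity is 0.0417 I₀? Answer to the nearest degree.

I₁ = I₀ cos²(11° − 0°) = I₀ cos²(11°) = 0.9636 I₀.
Need I₂/I₀ = 0.0417, so cos²(θ − 11°) = 0.0417 / 0.9636 = 0.04328.
θ − 11° = arccos(√0.04328) = 78.0°, giving θ ≈ 11 + 78.0 = 89.0°.

θ ≈ 89°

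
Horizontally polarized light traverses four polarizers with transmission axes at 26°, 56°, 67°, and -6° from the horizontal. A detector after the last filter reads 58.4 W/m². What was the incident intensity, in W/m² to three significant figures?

I₀ ≈ 1170 W/m²

By Malus's law, I₁ = I₀ cos²(26° − 0°) = I₀ cos²(26°) = 0.8078 I₀.
I₂ = I₁ cos²(56° − 26°) = 0.8078 I₀ · cos²(30°) = 0.6059 I₀.
I₃ = I₂ cos²(67° − 56°) = 0.6059 I₀ · cos²(11°) = 0.5838 I₀.
I₄ = I₃ cos²(-6° − 67°) = 0.5838 I₀ · cos²(73°) = 0.04991 I₀.
So 58.4 W/m² = 0.04991 I₀, giving I₀ = 58.4/0.04991 = 1170 W/m².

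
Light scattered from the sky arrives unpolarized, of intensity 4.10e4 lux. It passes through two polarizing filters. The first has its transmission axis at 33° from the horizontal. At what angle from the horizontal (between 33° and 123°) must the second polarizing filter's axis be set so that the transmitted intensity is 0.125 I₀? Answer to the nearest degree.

Unpolarized light through the first polarizer → I₁ = ½ I₀, now polarized at 33°.
Need I₂/I₀ = 0.125, so cos²(θ − 33°) = 0.125 / 0.5 = 0.25.
θ − 33° = arccos(√0.25) = 60.0°, giving θ ≈ 33 + 60.0 = 93.0°.

θ ≈ 93°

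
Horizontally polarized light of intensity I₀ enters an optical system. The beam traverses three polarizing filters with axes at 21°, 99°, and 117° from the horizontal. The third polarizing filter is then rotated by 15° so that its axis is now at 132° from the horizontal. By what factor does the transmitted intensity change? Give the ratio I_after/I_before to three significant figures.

Before rotation:
By Malus's law, I₁ = I₀ cos²(21° − 0°) = I₀ cos²(21°) = 0.8716 I₀.
I₂ = I₁ cos²(99° − 21°) = 0.8716 I₀ · cos²(78°) = 0.03768 I₀.
I₃ = I₂ cos²(117° − 99°) = 0.03768 I₀ · cos²(18°) = 0.03408 I₀.
After rotation:
I₁ = I₀ cos²(21° − 0°) = I₀ cos²(21°) = 0.8716 I₀.
I₂ = I₁ cos²(99° − 21°) = 0.8716 I₀ · cos²(78°) = 0.03768 I₀.
I₃ = I₂ cos²(132° − 99°) = 0.03768 I₀ · cos²(33°) = 0.0265 I₀.
Ratio = 0.0265 / 0.03408 = 0.7776.

I_new/I_old ≈ 0.778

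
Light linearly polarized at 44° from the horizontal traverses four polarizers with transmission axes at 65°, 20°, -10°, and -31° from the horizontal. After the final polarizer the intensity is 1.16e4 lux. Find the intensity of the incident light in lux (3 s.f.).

I₀ ≈ 4.07e4 lux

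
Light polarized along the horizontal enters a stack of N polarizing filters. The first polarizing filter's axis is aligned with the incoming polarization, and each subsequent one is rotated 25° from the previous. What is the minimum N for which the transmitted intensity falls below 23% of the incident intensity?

First polarizer is aligned with the polarization: full transmission.
Each further stage multiplies by cos²(25°) = 0.8214.
After N polarizers: T = 0.8214^(N−1). Require T < 0.23 ⇒ N−1 > ln(0.23)/ln(0.8214) = 7.47, so N−1 ≥ 8 and N = 9.
Check: N=9 gives T = 0.2072 < 0.23; N=8 gives T = 0.2523.

N = 9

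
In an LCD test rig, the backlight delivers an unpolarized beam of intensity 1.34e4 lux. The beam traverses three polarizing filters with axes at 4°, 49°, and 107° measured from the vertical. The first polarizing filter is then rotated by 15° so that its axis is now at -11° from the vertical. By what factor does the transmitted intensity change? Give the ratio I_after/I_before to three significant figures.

Before rotation:
Unpolarized light through the first polarizer → I₁ = ½ I₀, now polarized at 4°.
I₂ = I₁ cos²(49° − 4°) = 0.5 I₀ · cos²(45°) = 0.25 I₀.
I₃ = I₂ cos²(107° − 49°) = 0.25 I₀ · cos²(58°) = 0.0702 I₀.
After rotation:
Unpolarized light through the first polarizer → I₁ = ½ I₀, now polarized at -11°.
I₂ = I₁ cos²(49° + 11°) = 0.5 I₀ · cos²(60°) = 0.125 I₀.
I₃ = I₂ cos²(107° − 49°) = 0.125 I₀ · cos²(58°) = 0.0351 I₀.
Ratio = 0.0351 / 0.0702 = 0.5.

I_new/I_old ≈ 0.500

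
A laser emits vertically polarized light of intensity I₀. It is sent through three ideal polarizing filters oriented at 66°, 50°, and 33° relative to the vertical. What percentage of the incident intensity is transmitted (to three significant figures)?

≈ 14.0%

By Malus's law, I₁ = I₀ cos²(66° − 0°) = I₀ cos²(66°) = 0.1654 I₀.
I₂ = I₁ cos²(50° − 66°) = 0.1654 I₀ · cos²(16°) = 0.1529 I₀.
I₃ = I₂ cos²(33° − 50°) = 0.1529 I₀ · cos²(17°) = 0.1398 I₀.
That is 13.98% of the incident intensity.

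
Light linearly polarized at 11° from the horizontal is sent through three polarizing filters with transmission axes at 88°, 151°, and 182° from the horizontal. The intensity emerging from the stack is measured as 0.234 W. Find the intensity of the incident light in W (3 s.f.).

I₁ = I₀ cos²(88° − 11°) = I₀ cos²(77°) = 0.0506 I₀.
I₂ = I₁ cos²(151° − 88°) = 0.0506 I₀ · cos²(63°) = 0.01043 I₀.
I₃ = I₂ cos²(182° − 151°) = 0.01043 I₀ · cos²(31°) = 0.007663 I₀.
So 0.234 W = 0.007663 I₀, giving I₀ = 0.234/0.007663 = 30.54 W.

I₀ ≈ 30.5 W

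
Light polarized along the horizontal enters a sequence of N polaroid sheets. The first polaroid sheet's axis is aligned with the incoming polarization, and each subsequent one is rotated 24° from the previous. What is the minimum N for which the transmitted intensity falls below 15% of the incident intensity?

N = 12

First polarizer is aligned with the polarization: full transmission.
Each further stage multiplies by cos²(24°) = 0.8346.
After N polarizers: T = 0.8346^(N−1). Require T < 0.15 ⇒ N−1 > ln(0.15)/ln(0.8346) = 10.49, so N−1 ≥ 11 and N = 12.
Check: N=12 gives T = 0.1368 < 0.15; N=11 gives T = 0.1639.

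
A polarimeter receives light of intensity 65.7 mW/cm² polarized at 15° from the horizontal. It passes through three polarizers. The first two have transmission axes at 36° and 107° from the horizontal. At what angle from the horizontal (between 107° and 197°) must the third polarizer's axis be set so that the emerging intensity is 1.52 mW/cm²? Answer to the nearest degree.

θ ≈ 167°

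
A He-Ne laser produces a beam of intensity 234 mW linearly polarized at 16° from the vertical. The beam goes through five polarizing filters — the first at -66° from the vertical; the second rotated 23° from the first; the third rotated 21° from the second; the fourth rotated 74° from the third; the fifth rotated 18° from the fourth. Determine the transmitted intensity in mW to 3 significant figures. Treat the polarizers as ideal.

By Malus's law, I₁ = 234 mW · cos²(82°) = 4.532 mW.
I₂ = I₁ · cos²(23°) = 4.532 · 0.8473 = 3.84 mW.
I₃ = I₂ · cos²(21°) = 3.84 · 0.8716 = 3.347 mW.
I₄ = I₃ · cos²(74°) = 3.347 · 0.07598 = 0.2543 mW.
I₅ = I₄ · cos²(18°) = 0.2543 · 0.9045 = 0.23 mW.

I ≈ 0.230 mW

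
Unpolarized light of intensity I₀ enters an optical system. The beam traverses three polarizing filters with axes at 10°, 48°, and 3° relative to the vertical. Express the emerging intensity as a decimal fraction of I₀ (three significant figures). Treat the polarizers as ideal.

≈ 0.155 I₀

Unpolarized light through the first polarizer → I₁ = ½ I₀, now polarized at 10°.
I₂ = I₁ cos²(48° − 10°) = 0.5 I₀ · cos²(38°) = 0.3105 I₀.
I₃ = I₂ cos²(3° − 48°) = 0.3105 I₀ · cos²(45°) = 0.1552 I₀.
Transmitted fraction = 0.1552.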